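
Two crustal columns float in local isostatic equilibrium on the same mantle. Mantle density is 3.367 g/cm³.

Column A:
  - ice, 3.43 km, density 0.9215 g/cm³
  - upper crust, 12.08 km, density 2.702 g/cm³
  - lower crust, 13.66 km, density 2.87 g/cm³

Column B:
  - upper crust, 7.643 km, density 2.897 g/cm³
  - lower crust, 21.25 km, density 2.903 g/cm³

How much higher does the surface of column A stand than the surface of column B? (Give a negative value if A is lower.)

For any compensation level in the mantle, the mantle terms cancel and isostasy reduces to e = (Σt_A − Σt_B) − (Σ(ρt)_A − Σ(ρt)_B) / ρ_m.
Σt_A = 29.17 km; Σt_B = 28.893 km; Σ(ρt)_A = 75.005105; Σ(ρt)_B = 83.830521 (in km·g/cm³).
e = (29.17 − 28.893) − (75.005105 − 83.830521) / 3.367 = 2.9 km.

2.9 km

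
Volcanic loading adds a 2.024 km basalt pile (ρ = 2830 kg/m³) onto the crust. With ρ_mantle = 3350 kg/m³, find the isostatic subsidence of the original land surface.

Subaerial loading: s = t ρ_load / ρ_m.
s = 2.024 km × 2830/3350 = 1.71 km.

1.71 km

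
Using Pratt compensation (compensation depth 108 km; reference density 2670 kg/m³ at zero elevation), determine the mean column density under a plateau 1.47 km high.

2630 kg/m³

Pratt balance: ρ_ref D = ρ (D + h).
ρ = ρ_ref D/(D + h) = 2670 × 108 km/(108 km + 1.47 km) = 2630 kg/m³.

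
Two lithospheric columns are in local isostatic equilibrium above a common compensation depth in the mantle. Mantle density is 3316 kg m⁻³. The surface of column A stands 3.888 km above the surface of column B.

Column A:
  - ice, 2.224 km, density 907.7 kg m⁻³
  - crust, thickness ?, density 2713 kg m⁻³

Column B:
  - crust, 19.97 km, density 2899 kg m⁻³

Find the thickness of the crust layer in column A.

26.3 km

Take the compensation level at the base of the deeper column (depth z_c below the surface of column A) and equate Σ ρ_i t_i down to z_c; mantle fills any gap and the z_c terms cancel.
Column A: 2.224×907.7 + x×2713 + (z_c − 2.224 − x)×3316
Column B: 3.888×0 + 19.97×2899 + (z_c − 3.888 − 19.97)×3316
The z_c×3316 term appears on both sides and cancels. Collect the known terms of each column as K = Σ(ρt)_known − 3316 × (depth of known layers): K_A = 2018.7248 − 3316×2.224 = −5356.0592; K_B = 57893.03 − 3316×(3.888 + 19.97) = −21220.098.
Balance: K_A − x×(3316 − 2713) = K_B, so x = (K_A − K_B)/(3316 − 2713) = 15864/603 = 26.3 km.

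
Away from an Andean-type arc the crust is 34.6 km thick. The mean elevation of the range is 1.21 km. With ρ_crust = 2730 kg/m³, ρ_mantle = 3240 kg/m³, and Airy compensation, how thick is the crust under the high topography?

42.3 km

Root depth r = h ρ_c / (ρ_m − ρ_c) = 1.21 km × 2730 / 510 = 6.477 km.
Total thickness = T + h + r = 34.6 km + 1.21 km + 6.477 km = 42.3 km.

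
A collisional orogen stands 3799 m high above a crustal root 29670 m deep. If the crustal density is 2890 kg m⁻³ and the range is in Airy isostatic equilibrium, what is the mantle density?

Airy balance: ρ_c h = (ρ_m − ρ_c) r → ρ_m = ρ_c (1 + h/r).
ρ_m = 2890 × (1 + 3799 m/29670 m) = 3260 kg m⁻³.

3260 kg m⁻³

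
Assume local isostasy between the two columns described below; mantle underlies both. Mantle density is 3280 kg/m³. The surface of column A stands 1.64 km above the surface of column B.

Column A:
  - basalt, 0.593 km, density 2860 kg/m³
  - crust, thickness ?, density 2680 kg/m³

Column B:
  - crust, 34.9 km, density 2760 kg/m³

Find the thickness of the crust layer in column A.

Take the compensation level at the base of the deeper column (depth z_c below the surface of column A) and equate Σ ρ_i t_i down to z_c; mantle fills any gap and the z_c terms cancel.
Column A: 0.593×2860 + x×2680 + (z_c − 0.593 − x)×3280
Column B: 1.64×0 + 34.9×2760 + (z_c − 1.64 − 34.9)×3280
The z_c×3280 term appears on both sides and cancels. Collect the known terms of each column as K = Σ(ρt)_known − 3280 × (depth of known layers): K_A = 1695.98 − 3280×0.593 = −249.06; K_B = 96324 − 3280×(1.64 + 34.9) = −23527.2.
Balance: K_A − x×(3280 − 2680) = K_B, so x = (K_A − K_B)/(3280 − 2680) = 23278.1/600 = 38.8 km.

38.8 km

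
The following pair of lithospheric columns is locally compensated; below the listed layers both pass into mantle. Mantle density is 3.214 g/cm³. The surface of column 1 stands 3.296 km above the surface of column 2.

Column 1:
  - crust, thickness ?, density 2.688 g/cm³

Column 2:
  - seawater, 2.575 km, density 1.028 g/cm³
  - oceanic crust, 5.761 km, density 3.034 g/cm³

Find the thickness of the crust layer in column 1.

32.8 km

Take the compensation level at the base of the deeper column (depth z_c below the surface of column 1) and equate Σ ρ_i t_i down to z_c; mantle fills any gap and the z_c terms cancel.
Column 1: x×2.688 + (z_c − 0 − x)×3.214
Column 2: 3.296×0 + 2.575×1.028 + 5.761×3.034 + (z_c − 3.296 − 8.336)×3.214
The z_c×3.214 term appears on both sides and cancels. Collect the known terms of each column as K = Σ(ρt)_known − 3.214 × (depth of known layers): K_1 = 0 − 3.214×0 = 0; K_2 = 20.125974 − 3.214×(3.296 + 8.336) = −17.259274.
Balance: K_1 − x×(3.214 − 2.688) = K_2, so x = (K_1 − K_2)/(3.214 − 2.688) = 17.2593/0.526 = 32.8 km.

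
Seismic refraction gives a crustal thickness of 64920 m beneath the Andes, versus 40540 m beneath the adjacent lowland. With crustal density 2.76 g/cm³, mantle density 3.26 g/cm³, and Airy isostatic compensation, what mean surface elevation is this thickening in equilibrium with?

Excess crust Δ = 64920 m − 40540 m = 24380 m, split between elevation h and root r with h + r = Δ.
Airy balance ρ_c h = (ρ_m − ρ_c) r gives r = h ρ_c/(ρ_m − ρ_c), so h (1 + ρ_c/(ρ_m − ρ_c)) = Δ, i.e. h = Δ (ρ_m − ρ_c)/ρ_m.
h = 24380 m × 0.5/3.26 = 3740 m.

3740 m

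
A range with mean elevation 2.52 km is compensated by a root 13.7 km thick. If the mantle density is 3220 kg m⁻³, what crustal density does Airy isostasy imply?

ρ_c h = (ρ_m − ρ_c) r → ρ_c (h + r) = ρ_m r → ρ_c = ρ_m r / (h + r).
ρ_c = 3220 × 13.7 km / (2.52 km + 13.7 km) = 2720 kg m⁻³.

2720 kg m⁻³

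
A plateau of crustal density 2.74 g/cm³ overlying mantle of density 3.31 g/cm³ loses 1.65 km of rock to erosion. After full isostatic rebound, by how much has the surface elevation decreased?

0.284 km

Rebound u = e ρ_c/ρ_m = 1.65 km × 2.74/3.31 = 1.366 km.
Net surface drop = e − u = 1.65 km − 1.366 km = e (ρ_m − ρ_c)/ρ_m = 0.284 km.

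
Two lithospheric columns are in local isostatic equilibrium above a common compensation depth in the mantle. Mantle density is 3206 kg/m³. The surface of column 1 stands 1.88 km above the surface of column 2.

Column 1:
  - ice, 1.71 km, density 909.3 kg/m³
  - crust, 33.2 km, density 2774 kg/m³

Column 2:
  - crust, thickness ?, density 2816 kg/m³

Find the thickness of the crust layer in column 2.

31.4 km

Take the compensation level at the base of the deeper column (depth z_c below the surface of column 1) and equate Σ ρ_i t_i down to z_c; mantle fills any gap and the z_c terms cancel.
Column 1: 1.71×909.3 + 33.2×2774 + (z_c − 34.91)×3206
Column 2: 1.88×0 + x×2816 + (z_c − 1.88 − 0 − x)×3206
The z_c×3206 term appears on both sides and cancels. Collect the known terms of each column as K = Σ(ρt)_known − 3206 × (depth of known layers): K_1 = 93651.703 − 3206×34.91 = −18269.757; K_2 = 0 − 3206×(1.88 + 0) = −6027.28.
Balance: K_1 = K_2 − x×(3206 − 2816), so x = (K_2 − K_1)/(3206 − 2816) = 12242.5/390 = 31.4 km.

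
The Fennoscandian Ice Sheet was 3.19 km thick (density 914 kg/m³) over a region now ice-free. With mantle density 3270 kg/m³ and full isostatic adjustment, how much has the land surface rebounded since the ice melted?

0.892 km

Removing the load lets mantle flow back in; uplift u satisfies ρ_ice t = ρ_m u.
u = t ρ_ice/ρ_m = 3.19 km × 914/3270 = 0.892 km.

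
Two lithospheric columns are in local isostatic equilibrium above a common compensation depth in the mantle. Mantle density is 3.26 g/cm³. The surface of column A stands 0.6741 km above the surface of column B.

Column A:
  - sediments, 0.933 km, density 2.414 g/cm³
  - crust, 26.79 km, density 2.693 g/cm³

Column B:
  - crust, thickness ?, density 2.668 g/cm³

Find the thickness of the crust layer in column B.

Take the compensation level at the base of the deeper column (depth z_c below the surface of column A) and equate Σ ρ_i t_i down to z_c; mantle fills any gap and the z_c terms cancel.
Column A: 0.933×2.414 + 26.79×2.693 + (z_c − 27.723)×3.26
Column B: 0.6741×0 + x×2.668 + (z_c − 0.6741 − 0 − x)×3.26
The z_c×3.26 term appears on both sides and cancels. Collect the known terms of each column as K = Σ(ρt)_known − 3.26 × (depth of known layers): K_A = 74.397732 − 3.26×27.723 = −15.979248; K_B = 0 − 3.26×(0.6741 + 0) = −2.197566.
Balance: K_A = K_B − x×(3.26 − 2.668), so x = (K_B − K_A)/(3.26 − 2.668) = 13.7817/0.592 = 23.3 km.

23.3 km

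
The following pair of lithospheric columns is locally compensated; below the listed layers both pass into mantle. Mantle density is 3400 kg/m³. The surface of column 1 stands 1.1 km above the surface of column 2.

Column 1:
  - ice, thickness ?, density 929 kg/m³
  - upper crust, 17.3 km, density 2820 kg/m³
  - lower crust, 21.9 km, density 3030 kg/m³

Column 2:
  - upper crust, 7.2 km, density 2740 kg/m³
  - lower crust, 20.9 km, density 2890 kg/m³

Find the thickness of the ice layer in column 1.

Take the compensation level at the base of the deeper column (depth z_c below the surface of column 1) and equate Σ ρ_i t_i down to z_c; mantle fills any gap and the z_c terms cancel.
Column 1: x×929 + 17.3×2820 + 21.9×3030 + (z_c − 39.2 − x)×3400
Column 2: 1.1×0 + 7.2×2740 + 20.9×2890 + (z_c − 1.1 − 28.1)×3400
The z_c×3400 term appears on both sides and cancels. Collect the known terms of each column as K = Σ(ρt)_known − 3400 × (depth of known layers): K_1 = 115143 − 3400×39.2 = −18137; K_2 = 80129 − 3400×(1.1 + 28.1) = −19151.
Balance: K_1 − x×(3400 − 929) = K_2, so x = (K_1 − K_2)/(3400 − 929) = 1014/2471 = 0.41 km.

0.41 km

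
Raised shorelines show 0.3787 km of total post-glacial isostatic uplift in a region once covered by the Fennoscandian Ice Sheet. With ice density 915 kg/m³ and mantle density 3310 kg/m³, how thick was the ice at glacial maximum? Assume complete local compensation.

1.37 km

u = t ρ_ice/ρ_m → t = u ρ_m/ρ_ice = 0.3787 km × 3310/915 = 1.37 km.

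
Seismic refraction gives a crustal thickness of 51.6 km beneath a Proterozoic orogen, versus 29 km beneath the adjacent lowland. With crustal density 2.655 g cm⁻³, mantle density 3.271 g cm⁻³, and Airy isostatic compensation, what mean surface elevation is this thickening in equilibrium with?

4.26 km

Excess crust Δ = 51.6 km − 29 km = 22.6 km, split between elevation h and root r with h + r = Δ.
Airy balance ρ_c h = (ρ_m − ρ_c) r gives r = h ρ_c/(ρ_m − ρ_c), so h (1 + ρ_c/(ρ_m − ρ_c)) = Δ, i.e. h = Δ (ρ_m − ρ_c)/ρ_m.
h = 22.6 km × 0.616/3.271 = 4.26 km.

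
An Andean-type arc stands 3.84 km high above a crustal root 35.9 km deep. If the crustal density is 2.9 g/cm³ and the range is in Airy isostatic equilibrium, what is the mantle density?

3.21 g/cm³

Airy balance: ρ_c h = (ρ_m − ρ_c) r → ρ_m = ρ_c (1 + h/r).
ρ_m = 2.9 × (1 + 3.84 km/35.9 km) = 3.21 g/cm³.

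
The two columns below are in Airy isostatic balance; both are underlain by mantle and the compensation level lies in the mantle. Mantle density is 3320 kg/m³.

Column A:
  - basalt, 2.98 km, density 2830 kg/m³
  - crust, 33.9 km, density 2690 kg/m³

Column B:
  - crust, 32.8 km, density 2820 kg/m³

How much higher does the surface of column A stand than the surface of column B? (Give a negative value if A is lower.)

For any compensation level in the mantle, the mantle terms cancel and isostasy reduces to e = (Σt_A − Σt_B) − (Σ(ρt)_A − Σ(ρt)_B) / ρ_m.
Σt_A = 36.88 km; Σt_B = 32.8 km; Σ(ρt)_A = 99624.4; Σ(ρt)_B = 92496 (in km·kg/m³).
e = (36.88 − 32.8) − (99624.4 − 92496) / 3320 = 1.93 km.

1.93 km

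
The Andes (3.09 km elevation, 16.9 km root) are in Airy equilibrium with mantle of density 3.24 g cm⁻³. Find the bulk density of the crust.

ρ_c h = (ρ_m − ρ_c) r → ρ_c (h + r) = ρ_m r → ρ_c = ρ_m r / (h + r).
ρ_c = 3.24 × 16.9 km / (3.09 km + 16.9 km) = 2.74 g cm⁻³.

2.74 g cm⁻³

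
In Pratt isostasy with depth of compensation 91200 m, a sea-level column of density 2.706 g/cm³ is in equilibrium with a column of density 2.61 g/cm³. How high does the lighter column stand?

3350 m

ρ_ref D = ρ (D + h) → h = D (ρ_ref − ρ)/ρ.
h = 91200 m × (2.706 − 2.61)/2.61 = 3350 m.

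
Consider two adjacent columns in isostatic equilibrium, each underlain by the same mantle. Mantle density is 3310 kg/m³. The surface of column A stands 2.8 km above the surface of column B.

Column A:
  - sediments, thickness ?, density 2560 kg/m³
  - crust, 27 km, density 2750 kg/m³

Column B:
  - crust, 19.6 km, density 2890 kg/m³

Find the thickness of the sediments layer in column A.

Take the compensation level at the base of the deeper column (depth z_c below the surface of column A) and equate Σ ρ_i t_i down to z_c; mantle fills any gap and the z_c terms cancel.
Column A: x×2560 + 27×2750 + (z_c − 27 − x)×3310
Column B: 2.8×0 + 19.6×2890 + (z_c − 2.8 − 19.6)×3310
The z_c×3310 term appears on both sides and cancels. Collect the known terms of each column as K = Σ(ρt)_known − 3310 × (depth of known layers): K_A = 74250 − 3310×27 = −15120; K_B = 56644 − 3310×(2.8 + 19.6) = −17500.
Balance: K_A − x×(3310 − 2560) = K_B, so x = (K_A − K_B)/(3310 − 2560) = 2380/750 = 3.17 km.

3.17 km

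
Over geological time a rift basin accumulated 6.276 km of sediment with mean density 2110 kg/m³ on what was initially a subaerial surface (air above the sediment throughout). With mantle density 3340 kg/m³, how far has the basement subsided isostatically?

Subaerial load: s = t ρ_sed / ρ_m = 6.276 km × 2110/3340 = 3.96 km.

3.96 km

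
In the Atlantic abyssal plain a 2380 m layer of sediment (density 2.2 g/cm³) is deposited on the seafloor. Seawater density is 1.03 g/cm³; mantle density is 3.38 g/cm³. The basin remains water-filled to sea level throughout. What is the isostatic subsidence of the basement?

1180 m

Submarine loading: the sediment displaces seawater, and the subsidence is in turn flooded, so s (ρ_m − ρ_w) = t (ρ_sed − ρ_w).
s = 2380 m × (2.2 − 1.03) / (3.38 − 1.03) = 1180 m.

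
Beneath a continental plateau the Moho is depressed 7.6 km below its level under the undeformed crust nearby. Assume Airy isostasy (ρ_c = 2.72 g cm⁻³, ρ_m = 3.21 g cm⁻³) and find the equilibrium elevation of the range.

For local isostatic compensation: ρ_c h = (ρ_m − ρ_c) r.
h = r (ρ_m − ρ_c) / ρ_c = 7.6 km × (3.21 − 2.72) / 2.72 = 1.37 km.

1.37 km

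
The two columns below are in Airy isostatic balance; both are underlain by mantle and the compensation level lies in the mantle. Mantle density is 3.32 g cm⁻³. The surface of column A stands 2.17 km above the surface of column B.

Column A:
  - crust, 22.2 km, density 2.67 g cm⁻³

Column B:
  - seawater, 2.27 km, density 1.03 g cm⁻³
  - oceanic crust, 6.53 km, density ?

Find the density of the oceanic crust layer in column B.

3.01 g cm⁻³

Take the compensation level at the base of the deeper column (depth z_c below the surface of column A) and equate Σ ρ_i t_i down to z_c; mantle fills any gap and the z_c terms cancel.
Column A: 22.2×2.67 + (z_c − 22.2)×3.32
Column B: 2.17×0 + 2.27×1.03 + 6.53×ρ + (z_c − 2.17 − 8.8)×3.32
The z_c×3.32 term appears on both sides and cancels. Collect the known terms of each column as K = Σ(ρt)_known − 3.32 × (depth of known layers): K_A = 59.274 − 3.32×22.2 = −14.43; K_B = 2.3381 − 3.32×(2.17 + 8.8) = −34.0823.
Balance: K_A = K_B + 6.53×ρ, so ρ = (K_A − K_B)/6.53 = 19.6523/6.53 = 3.01 g cm⁻³.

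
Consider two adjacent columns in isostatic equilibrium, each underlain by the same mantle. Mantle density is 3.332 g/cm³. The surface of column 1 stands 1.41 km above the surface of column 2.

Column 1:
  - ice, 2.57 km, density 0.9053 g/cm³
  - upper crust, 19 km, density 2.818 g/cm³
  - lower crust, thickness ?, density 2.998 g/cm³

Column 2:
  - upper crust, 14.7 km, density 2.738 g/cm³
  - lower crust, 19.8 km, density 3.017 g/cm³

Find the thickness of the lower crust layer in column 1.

11 km

Take the compensation level at the base of the deeper column (depth z_c below the surface of column 1) and equate Σ ρ_i t_i down to z_c; mantle fills any gap and the z_c terms cancel.
Column 1: 2.57×0.9053 + 19×2.818 + x×2.998 + (z_c − 21.57 − x)×3.332
Column 2: 1.41×0 + 14.7×2.738 + 19.8×3.017 + (z_c − 1.41 − 34.5)×3.332
The z_c×3.332 term appears on both sides and cancels. Collect the known terms of each column as K = Σ(ρt)_known − 3.332 × (depth of known layers): K_1 = 55.868621 − 3.332×21.57 = −16.002619; K_2 = 99.9852 − 3.332×(1.41 + 34.5) = −19.66692.
Balance: K_1 − x×(3.332 − 2.998) = K_2, so x = (K_1 − K_2)/(3.332 − 2.998) = 3.6643/0.334 = 11 km.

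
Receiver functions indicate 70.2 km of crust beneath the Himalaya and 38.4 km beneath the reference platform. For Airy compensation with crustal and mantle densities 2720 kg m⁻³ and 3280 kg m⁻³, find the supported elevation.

5.43 km

Excess crust Δ = 70.2 km − 38.4 km = 31.8 km, split between elevation h and root r with h + r = Δ.
Airy balance ρ_c h = (ρ_m − ρ_c) r gives r = h ρ_c/(ρ_m − ρ_c), so h (1 + ρ_c/(ρ_m − ρ_c)) = Δ, i.e. h = Δ (ρ_m − ρ_c)/ρ_m.
h = 31.8 km × 560/3280 = 5.43 km.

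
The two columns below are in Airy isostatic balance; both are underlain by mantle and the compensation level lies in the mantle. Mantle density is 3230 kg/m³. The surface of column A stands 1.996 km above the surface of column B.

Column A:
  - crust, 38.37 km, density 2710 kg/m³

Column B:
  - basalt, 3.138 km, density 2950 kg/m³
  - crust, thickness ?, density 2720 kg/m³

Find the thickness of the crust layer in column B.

24.8 km

Take the compensation level at the base of the deeper column (depth z_c below the surface of column A) and equate Σ ρ_i t_i down to z_c; mantle fills any gap and the z_c terms cancel.
Column A: 38.37×2710 + (z_c − 38.37)×3230
Column B: 1.996×0 + 3.138×2950 + x×2720 + (z_c − 1.996 − 3.138 − x)×3230
The z_c×3230 term appears on both sides and cancels. Collect the known terms of each column as K = Σ(ρt)_known − 3230 × (depth of known layers): K_A = 103982.7 − 3230×38.37 = −19952.4; K_B = 9257.1 − 3230×(1.996 + 3.138) = −7325.72.
Balance: K_A = K_B − x×(3230 − 2720), so x = (K_B − K_A)/(3230 − 2720) = 12626.7/510 = 24.8 km.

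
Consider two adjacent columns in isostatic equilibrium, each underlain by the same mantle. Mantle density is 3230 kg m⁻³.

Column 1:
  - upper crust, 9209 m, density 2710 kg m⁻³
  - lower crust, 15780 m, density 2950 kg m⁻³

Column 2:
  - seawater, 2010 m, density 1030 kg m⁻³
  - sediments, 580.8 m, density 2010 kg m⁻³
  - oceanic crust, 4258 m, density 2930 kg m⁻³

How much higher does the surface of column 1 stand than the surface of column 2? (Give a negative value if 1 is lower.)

For any compensation level in the mantle, the mantle terms cancel and isostasy reduces to e = (Σt_1 − Σt_2) − (Σ(ρt)_1 − Σ(ρt)_2) / ρ_m.
Σt_1 = 24989 m; Σt_2 = 6848.8 m; Σ(ρt)_1 = 71507390; Σ(ρt)_2 = 15713648 (in m·kg m⁻³).
e = (24989 − 6848.8) − (71507390 − 15713648) / 3230 = 867 m.

867 m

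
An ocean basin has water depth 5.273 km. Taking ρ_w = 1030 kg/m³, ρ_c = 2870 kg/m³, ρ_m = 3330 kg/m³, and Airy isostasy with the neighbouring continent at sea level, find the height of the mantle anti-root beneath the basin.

21.1 km

In Airy isostatic equilibrium: replacing crust with seawater at the top is compensated by replacing crust with mantle at the base: d (ρ_c − ρ_w) = a (ρ_m − ρ_c).
a = d (ρ_c − ρ_w)/(ρ_m − ρ_c) = 5.273 km × 1840/460 = 21.1 km.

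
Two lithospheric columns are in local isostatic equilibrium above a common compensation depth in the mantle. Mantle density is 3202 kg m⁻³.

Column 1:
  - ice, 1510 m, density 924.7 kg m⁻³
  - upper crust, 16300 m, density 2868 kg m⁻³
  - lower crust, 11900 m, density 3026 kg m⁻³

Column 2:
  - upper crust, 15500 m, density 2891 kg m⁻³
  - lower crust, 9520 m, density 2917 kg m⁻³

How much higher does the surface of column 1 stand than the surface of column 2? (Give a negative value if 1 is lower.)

For any compensation level in the mantle, the mantle terms cancel and isostasy reduces to e = (Σt_1 − Σt_2) − (Σ(ρt)_1 − Σ(ρt)_2) / ρ_m.
Σt_1 = 29710 m; Σt_2 = 25020 m; Σ(ρt)_1 = 84154097; Σ(ρt)_2 = 72580340 (in m·kg m⁻³).
e = (29710 − 25020) − (84154097 − 72580340) / 3202 = 1080 m.

1080 m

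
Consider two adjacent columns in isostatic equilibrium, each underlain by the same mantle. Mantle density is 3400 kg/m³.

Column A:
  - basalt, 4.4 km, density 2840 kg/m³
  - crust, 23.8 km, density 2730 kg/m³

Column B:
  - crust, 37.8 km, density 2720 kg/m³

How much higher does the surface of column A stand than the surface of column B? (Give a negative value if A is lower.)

For any compensation level in the mantle, the mantle terms cancel and isostasy reduces to e = (Σt_A − Σt_B) − (Σ(ρt)_A − Σ(ρt)_B) / ρ_m.
Σt_A = 28.2 km; Σt_B = 37.8 km; Σ(ρt)_A = 77470; Σ(ρt)_B = 102816 (in km·kg/m³).
e = (28.2 − 37.8) − (77470 − 102816) / 3400 = −2.15 km.

−2.15 km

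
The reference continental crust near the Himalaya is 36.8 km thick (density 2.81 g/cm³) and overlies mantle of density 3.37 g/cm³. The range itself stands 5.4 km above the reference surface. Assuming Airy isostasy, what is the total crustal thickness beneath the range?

69.3 km

Root depth r = h ρ_c / (ρ_m − ρ_c) = 5.4 km × 2.81 / 0.56 = 27.1 km.
Total thickness = T + h + r = 36.8 km + 5.4 km + 27.1 km = 69.3 km.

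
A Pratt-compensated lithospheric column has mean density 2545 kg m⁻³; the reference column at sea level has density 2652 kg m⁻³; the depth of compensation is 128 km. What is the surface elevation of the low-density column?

ρ_ref D = ρ (D + h) → h = D (ρ_ref − ρ)/ρ.
h = 128 km × (2652 − 2545)/2545 = 5.38 km.

5.38 km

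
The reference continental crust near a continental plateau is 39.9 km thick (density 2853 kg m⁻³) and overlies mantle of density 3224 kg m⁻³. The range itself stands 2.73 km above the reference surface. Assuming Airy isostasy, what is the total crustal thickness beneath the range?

Root depth r = h ρ_c / (ρ_m − ρ_c) = 2.73 km × 2853 / 371 = 20.99 km.
Total thickness = T + h + r = 39.9 km + 2.73 km + 20.99 km = 63.6 km.

63.6 km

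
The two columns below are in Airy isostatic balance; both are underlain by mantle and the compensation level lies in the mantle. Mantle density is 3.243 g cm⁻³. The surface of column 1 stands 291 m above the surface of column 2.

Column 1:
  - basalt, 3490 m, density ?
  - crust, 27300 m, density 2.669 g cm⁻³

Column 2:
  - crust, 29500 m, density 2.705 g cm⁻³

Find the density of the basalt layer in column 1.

2.92 g cm⁻³

Take the compensation level at the base of the deeper column (depth z_c below the surface of column 1) and equate Σ ρ_i t_i down to z_c; mantle fills any gap and the z_c terms cancel.
Column 1: 3490×ρ + 27300×2.669 + (z_c − 30790)×3.243
Column 2: 291×0 + 29500×2.705 + (z_c − 291 − 29500)×3.243
The z_c×3.243 term appears on both sides and cancels. Collect the known terms of each column as K = Σ(ρt)_known − 3.243 × (depth of known layers): K_1 = 72863.7 − 3.243×30790 = −26988.27; K_2 = 79797.5 − 3.243×(291 + 29500) = −16814.713.
Balance: K_1 + 3490×ρ = K_2, so ρ = (K_2 − K_1)/3490 = 10173.6/3490 = 2.92 g cm⁻³.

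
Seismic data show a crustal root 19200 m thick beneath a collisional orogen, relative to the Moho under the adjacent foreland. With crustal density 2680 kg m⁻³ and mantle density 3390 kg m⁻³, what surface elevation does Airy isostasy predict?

Balancing pressure at the compensation depth: ρ_c h = (ρ_m − ρ_c) r.
h = r (ρ_m − ρ_c) / ρ_c = 19200 m × (3390 − 2680) / 2680 = 5090 m.

5090 m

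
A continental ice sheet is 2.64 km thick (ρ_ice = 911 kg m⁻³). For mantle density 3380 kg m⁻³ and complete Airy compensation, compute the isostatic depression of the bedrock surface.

By Archimedes' principle applied to the lithosphere: the ice load ρ_ice t is balanced by mantle displaced below, ρ_m s.
s = t ρ_ice / ρ_m = 2.64 km × 911/3380 = 0.712 km.

0.712 km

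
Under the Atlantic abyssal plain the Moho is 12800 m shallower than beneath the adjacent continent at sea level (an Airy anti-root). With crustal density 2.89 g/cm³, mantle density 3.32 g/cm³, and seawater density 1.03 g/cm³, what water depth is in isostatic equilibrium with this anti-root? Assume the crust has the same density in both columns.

2960 m

Replacing a thickness d of crust by seawater at the top must be balanced by replacing crust with mantle at the base: d (ρ_c − ρ_w) = a (ρ_m − ρ_c).
d = a (ρ_m − ρ_c)/(ρ_c − ρ_w) = 12800 m × 0.43/1.86 = 2960 m.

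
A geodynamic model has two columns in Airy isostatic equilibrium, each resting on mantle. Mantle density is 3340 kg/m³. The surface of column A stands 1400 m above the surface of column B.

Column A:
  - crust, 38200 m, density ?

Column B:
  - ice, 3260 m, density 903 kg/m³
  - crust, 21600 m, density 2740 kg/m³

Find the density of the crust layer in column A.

2670 kg/m³

Take the compensation level at the base of the deeper column (depth z_c below the surface of column A) and equate Σ ρ_i t_i down to z_c; mantle fills any gap and the z_c terms cancel.
Column A: 38200×ρ + (z_c − 38200)×3340
Column B: 1400×0 + 3260×903 + 21600×2740 + (z_c − 1400 − 24860)×3340
The z_c×3340 term appears on both sides and cancels. Collect the known terms of each column as K = Σ(ρt)_known − 3340 × (depth of known layers): K_A = 0 − 3340×38200 = −127588000; K_B = 62127780 − 3340×(1400 + 24860) = −25580620.
Balance: K_A + 38200×ρ = K_B, so ρ = (K_B − K_A)/38200 = 102007000/38200 = 2670 kg/m³.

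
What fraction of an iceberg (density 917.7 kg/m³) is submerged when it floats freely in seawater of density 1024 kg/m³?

89.6%

Submerged fraction = ρ_obj/ρ_fluid = 917.7/1024 = 89.6%.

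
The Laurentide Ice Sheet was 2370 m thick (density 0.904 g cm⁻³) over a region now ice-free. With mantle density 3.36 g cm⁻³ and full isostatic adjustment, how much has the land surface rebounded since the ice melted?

638 m

Removing the load lets mantle flow back in; uplift u satisfies ρ_ice t = ρ_m u.
u = t ρ_ice/ρ_m = 2370 m × 0.904/3.36 = 638 m.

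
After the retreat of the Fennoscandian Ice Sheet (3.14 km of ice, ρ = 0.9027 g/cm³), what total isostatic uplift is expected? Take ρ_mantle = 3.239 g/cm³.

Removing the load lets mantle flow back in; uplift u satisfies ρ_ice t = ρ_m u.
u = t ρ_ice/ρ_m = 3.14 km × 0.9027/3.239 = 0.875 km.

0.875 km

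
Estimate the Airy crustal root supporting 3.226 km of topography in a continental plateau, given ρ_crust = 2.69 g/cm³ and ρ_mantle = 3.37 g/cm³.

12.8 km

Equating mass per unit area of the two columns: the weight of the topography is balanced by the buoyancy of the root, ρ_c h = (ρ_m − ρ_c) r.
r = h · ρ_c / (ρ_m − ρ_c) = 3.226 km × 2.69 / (3.37 − 2.69) = 12.8 km.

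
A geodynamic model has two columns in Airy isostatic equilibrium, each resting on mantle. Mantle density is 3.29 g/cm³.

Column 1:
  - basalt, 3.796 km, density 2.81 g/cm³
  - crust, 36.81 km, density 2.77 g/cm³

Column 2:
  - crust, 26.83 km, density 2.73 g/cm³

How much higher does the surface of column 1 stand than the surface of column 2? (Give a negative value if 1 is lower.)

1.81 km

For any compensation level in the mantle, the mantle terms cancel and isostasy reduces to e = (Σt_1 − Σt_2) − (Σ(ρt)_1 − Σ(ρt)_2) / ρ_m.
Σt_1 = 40.606 km; Σt_2 = 26.83 km; Σ(ρt)_1 = 112.63046; Σ(ρt)_2 = 73.2459 (in km·g/cm³).
e = (40.606 − 26.83) − (112.63046 − 73.2459) / 3.29 = 1.81 km.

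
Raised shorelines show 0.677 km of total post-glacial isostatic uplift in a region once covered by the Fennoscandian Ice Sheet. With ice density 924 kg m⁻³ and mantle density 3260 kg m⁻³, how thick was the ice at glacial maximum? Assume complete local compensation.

2.39 km

u = t ρ_ice/ρ_m → t = u ρ_m/ρ_ice = 0.677 km × 3260/924 = 2.39 km.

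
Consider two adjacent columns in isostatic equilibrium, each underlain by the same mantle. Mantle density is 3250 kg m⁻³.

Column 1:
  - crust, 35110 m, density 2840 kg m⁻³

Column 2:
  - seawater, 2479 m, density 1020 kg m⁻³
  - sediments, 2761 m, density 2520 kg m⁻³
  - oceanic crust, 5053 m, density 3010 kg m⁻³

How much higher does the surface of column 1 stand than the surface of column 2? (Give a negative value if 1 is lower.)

1730 m

For any compensation level in the mantle, the mantle terms cancel and isostasy reduces to e = (Σt_1 − Σt_2) − (Σ(ρt)_1 − Σ(ρt)_2) / ρ_m.
Σt_1 = 35110 m; Σt_2 = 10293 m; Σ(ρt)_1 = 99712400; Σ(ρt)_2 = 24695830 (in m·kg m⁻³).
e = (35110 − 10293) − (99712400 − 24695830) / 3250 = 1730 m.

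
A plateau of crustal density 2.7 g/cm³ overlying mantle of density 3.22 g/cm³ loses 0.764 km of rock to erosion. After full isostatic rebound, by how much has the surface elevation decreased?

Rebound u = e ρ_c/ρ_m = 0.764 km × 2.7/3.22 = 0.6406 km.
Net surface drop = e − u = 0.764 km − 0.6406 km = e (ρ_m − ρ_c)/ρ_m = 0.123 km.

0.123 km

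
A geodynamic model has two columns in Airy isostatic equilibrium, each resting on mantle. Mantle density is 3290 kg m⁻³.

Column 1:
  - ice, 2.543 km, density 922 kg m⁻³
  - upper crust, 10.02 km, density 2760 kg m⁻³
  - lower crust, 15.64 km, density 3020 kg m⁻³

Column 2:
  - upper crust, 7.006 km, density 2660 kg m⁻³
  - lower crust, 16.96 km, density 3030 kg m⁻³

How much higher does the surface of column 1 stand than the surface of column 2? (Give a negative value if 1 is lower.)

2.05 km

For any compensation level in the mantle, the mantle terms cancel and isostasy reduces to e = (Σt_1 − Σt_2) − (Σ(ρt)_1 − Σ(ρt)_2) / ρ_m.
Σt_1 = 28.203 km; Σt_2 = 23.966 km; Σ(ρt)_1 = 77232.646; Σ(ρt)_2 = 70024.76 (in km·kg m⁻³).
e = (28.203 − 23.966) − (77232.646 − 70024.76) / 3290 = 2.05 km.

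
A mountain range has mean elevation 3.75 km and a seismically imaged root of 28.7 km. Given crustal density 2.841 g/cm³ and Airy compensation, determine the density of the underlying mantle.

Airy balance: ρ_c h = (ρ_m − ρ_c) r → ρ_m = ρ_c (1 + h/r).
ρ_m = 2.841 × (1 + 3.75 km/28.7 km) = 3.21 g/cm³.

3.21 g/cm³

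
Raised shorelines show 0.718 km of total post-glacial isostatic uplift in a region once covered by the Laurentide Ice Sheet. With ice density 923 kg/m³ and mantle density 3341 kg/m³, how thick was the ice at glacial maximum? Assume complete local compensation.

2.6 km

u = t ρ_ice/ρ_m → t = u ρ_m/ρ_ice = 0.718 km × 3341/923 = 2.6 km.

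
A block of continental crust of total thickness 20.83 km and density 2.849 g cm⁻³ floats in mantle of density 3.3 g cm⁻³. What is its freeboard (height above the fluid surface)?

Floating equilibrium: submerged depth d = t ρ_obj/ρ_fluid = 20.83 km × 2.849/3.3 = 17.98 km.
Freeboard = t − d = 20.83 km − 17.98 km = 2.85 km.

2.85 km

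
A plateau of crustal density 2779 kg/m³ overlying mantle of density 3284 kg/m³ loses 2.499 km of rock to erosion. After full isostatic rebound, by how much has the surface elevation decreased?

0.384 km

Rebound u = e ρ_c/ρ_m = 2.499 km × 2779/3284 = 2.115 km.
Net surface drop = e − u = 2.499 km − 2.115 km = e (ρ_m − ρ_c)/ρ_m = 0.384 km.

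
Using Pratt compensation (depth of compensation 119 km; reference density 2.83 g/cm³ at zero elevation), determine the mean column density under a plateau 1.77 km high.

2.79 g/cm³

Pratt balance: ρ_ref D = ρ (D + h).
ρ = ρ_ref D/(D + h) = 2.83 × 119 km/(119 km + 1.77 km) = 2.79 g/cm³.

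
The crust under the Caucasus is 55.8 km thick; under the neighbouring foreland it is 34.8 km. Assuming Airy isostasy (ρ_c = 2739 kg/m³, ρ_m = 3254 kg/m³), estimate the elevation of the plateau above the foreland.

3.32 km

Excess crust Δ = 55.8 km − 34.8 km = 21 km, split between elevation h and root r with h + r = Δ.
Airy balance ρ_c h = (ρ_m − ρ_c) r gives r = h ρ_c/(ρ_m − ρ_c), so h (1 + ρ_c/(ρ_m − ρ_c)) = Δ, i.e. h = Δ (ρ_m − ρ_c)/ρ_m.
h = 21 km × 515/3254 = 3.32 km.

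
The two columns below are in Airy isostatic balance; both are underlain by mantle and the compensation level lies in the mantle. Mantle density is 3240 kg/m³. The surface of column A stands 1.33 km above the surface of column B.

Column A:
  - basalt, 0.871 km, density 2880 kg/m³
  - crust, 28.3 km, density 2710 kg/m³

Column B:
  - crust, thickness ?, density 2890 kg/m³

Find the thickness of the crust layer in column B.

31.4 km

Take the compensation level at the base of the deeper column (depth z_c below the surface of column A) and equate Σ ρ_i t_i down to z_c; mantle fills any gap and the z_c terms cancel.
Column A: 0.871×2880 + 28.3×2710 + (z_c − 29.171)×3240
Column B: 1.33×0 + x×2890 + (z_c − 1.33 − 0 − x)×3240
The z_c×3240 term appears on both sides and cancels. Collect the known terms of each column as K = Σ(ρt)_known − 3240 × (depth of known layers): K_A = 79201.48 − 3240×29.171 = −15312.56; K_B = 0 − 3240×(1.33 + 0) = −4309.2.
Balance: K_A = K_B − x×(3240 − 2890), so x = (K_B − K_A)/(3240 − 2890) = 11003.4/350 = 31.4 km.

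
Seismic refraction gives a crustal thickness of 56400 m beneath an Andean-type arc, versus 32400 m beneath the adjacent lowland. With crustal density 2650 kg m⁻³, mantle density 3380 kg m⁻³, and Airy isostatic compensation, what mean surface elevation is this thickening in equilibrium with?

5180 m

Excess crust Δ = 56400 m − 32400 m = 24000 m, split between elevation h and root r with h + r = Δ.
Airy balance ρ_c h = (ρ_m − ρ_c) r gives r = h ρ_c/(ρ_m − ρ_c), so h (1 + ρ_c/(ρ_m − ρ_c)) = Δ, i.e. h = Δ (ρ_m − ρ_c)/ρ_m.
h = 24000 m × 730/3380 = 5180 m.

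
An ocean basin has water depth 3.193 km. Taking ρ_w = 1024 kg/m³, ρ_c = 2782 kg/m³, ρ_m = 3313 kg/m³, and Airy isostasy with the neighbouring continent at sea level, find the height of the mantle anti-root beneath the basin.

10.6 km

Balancing pressure at the compensation depth: replacing crust with seawater at the top is compensated by replacing crust with mantle at the base: d (ρ_c − ρ_w) = a (ρ_m − ρ_c).
a = d (ρ_c − ρ_w)/(ρ_m − ρ_c) = 3.193 km × 1758/531 = 10.6 km.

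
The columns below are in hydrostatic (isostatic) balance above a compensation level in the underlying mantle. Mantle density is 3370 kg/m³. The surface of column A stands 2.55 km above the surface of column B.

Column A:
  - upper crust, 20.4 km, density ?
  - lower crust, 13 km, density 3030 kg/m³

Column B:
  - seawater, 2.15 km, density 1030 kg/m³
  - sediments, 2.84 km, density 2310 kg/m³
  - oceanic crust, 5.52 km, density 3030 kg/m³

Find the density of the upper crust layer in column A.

Take the compensation level at the base of the deeper column (depth z_c below the surface of column A) and equate Σ ρ_i t_i down to z_c; mantle fills any gap and the z_c terms cancel.
Column A: 20.4×ρ + 13×3030 + (z_c − 33.4)×3370
Column B: 2.55×0 + 2.15×1030 + 2.84×2310 + 5.52×3030 + (z_c − 2.55 − 10.51)×3370
The z_c×3370 term appears on both sides and cancels. Collect the known terms of each column as K = Σ(ρt)_known − 3370 × (depth of known layers): K_A = 39390 − 3370×33.4 = −73168; K_B = 25500.5 − 3370×(2.55 + 10.51) = −18511.7.
Balance: K_A + 20.4×ρ = K_B, so ρ = (K_B − K_A)/20.4 = 54656.3/20.4 = 2680 kg/m³.

2680 kg/m³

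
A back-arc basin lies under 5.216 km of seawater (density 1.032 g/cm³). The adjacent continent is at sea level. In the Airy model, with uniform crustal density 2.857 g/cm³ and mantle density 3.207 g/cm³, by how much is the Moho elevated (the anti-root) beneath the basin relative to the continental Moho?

27.2 km

In Airy isostatic equilibrium: replacing crust with seawater at the top is compensated by replacing crust with mantle at the base: d (ρ_c − ρ_w) = a (ρ_m − ρ_c).
a = d (ρ_c − ρ_w)/(ρ_m − ρ_c) = 5.216 km × 1.825/0.35 = 27.2 km.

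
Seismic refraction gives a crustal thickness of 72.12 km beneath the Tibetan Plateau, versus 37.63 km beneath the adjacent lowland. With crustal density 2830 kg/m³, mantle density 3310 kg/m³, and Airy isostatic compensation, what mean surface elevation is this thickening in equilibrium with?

Excess crust Δ = 72.12 km − 37.63 km = 34.49 km, split between elevation h and root r with h + r = Δ.
Airy balance ρ_c h = (ρ_m − ρ_c) r gives r = h ρ_c/(ρ_m − ρ_c), so h (1 + ρ_c/(ρ_m − ρ_c)) = Δ, i.e. h = Δ (ρ_m − ρ_c)/ρ_m.
h = 34.49 km × 480/3310 = 5 km.

5 km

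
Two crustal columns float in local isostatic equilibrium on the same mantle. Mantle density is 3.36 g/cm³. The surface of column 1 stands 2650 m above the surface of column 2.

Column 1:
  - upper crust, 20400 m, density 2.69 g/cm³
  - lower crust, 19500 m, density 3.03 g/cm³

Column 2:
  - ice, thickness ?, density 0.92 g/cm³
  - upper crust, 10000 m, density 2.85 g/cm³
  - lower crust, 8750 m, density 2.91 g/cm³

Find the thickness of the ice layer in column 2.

886 m

Take the compensation level at the base of the deeper column (depth z_c below the surface of column 1) and equate Σ ρ_i t_i down to z_c; mantle fills any gap and the z_c terms cancel.
Column 1: 20400×2.69 + 19500×3.03 + (z_c − 39900)×3.36
Column 2: 2650×0 + x×0.92 + 10000×2.85 + 8750×2.91 + (z_c − 2650 − 18750 − x)×3.36
The z_c×3.36 term appears on both sides and cancels. Collect the known terms of each column as K = Σ(ρt)_known − 3.36 × (depth of known layers): K_1 = 113961 − 3.36×39900 = −20103; K_2 = 53962.5 − 3.36×(2650 + 18750) = −17941.5.
Balance: K_1 = K_2 − x×(3.36 − 0.92), so x = (K_2 − K_1)/(3.36 − 0.92) = 2161.5/2.44 = 886 m.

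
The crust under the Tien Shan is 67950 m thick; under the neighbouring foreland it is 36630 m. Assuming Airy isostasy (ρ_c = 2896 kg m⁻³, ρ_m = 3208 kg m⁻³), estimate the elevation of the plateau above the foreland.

Excess crust Δ = 67950 m − 36630 m = 31320 m, split between elevation h and root r with h + r = Δ.
Airy balance ρ_c h = (ρ_m − ρ_c) r gives r = h ρ_c/(ρ_m − ρ_c), so h (1 + ρ_c/(ρ_m − ρ_c)) = Δ, i.e. h = Δ (ρ_m − ρ_c)/ρ_m.
h = 31320 m × 312/3208 = 3050 m.

3050 m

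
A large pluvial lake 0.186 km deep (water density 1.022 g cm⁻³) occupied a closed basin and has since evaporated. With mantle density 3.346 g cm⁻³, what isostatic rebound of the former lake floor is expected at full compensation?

0.0568 km

u = d ρ_w/ρ_m = 0.186 km × 1.022/3.346 = 0.0568 km.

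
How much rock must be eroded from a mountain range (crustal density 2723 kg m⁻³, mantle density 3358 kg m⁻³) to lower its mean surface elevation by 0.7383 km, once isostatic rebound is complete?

3.9 km

Net drop Δ = e − u = e − e ρ_c/ρ_m = e (ρ_m − ρ_c)/ρ_m.
e = Δ ρ_m/(ρ_m − ρ_c) = 0.7383 km × 3358/635 = 3.9 km.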